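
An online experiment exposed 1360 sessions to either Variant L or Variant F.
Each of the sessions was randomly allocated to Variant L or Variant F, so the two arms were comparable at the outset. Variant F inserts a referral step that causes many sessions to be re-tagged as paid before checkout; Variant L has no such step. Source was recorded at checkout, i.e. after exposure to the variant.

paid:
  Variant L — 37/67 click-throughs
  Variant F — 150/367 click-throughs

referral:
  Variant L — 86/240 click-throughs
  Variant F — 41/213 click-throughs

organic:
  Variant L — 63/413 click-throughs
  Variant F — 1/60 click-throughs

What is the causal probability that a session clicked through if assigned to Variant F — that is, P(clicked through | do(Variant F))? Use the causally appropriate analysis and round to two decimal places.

0.30

The stratified and pooled comparisons disagree (Variant L wins within each traffic source; Variant F wins overall), so the answer turns on the causal role of traffic source.
Because the variant influences traffic source, traffic source is a post-treatment mediator, not a confounder. Stratifying on it would bias the estimate; the causal effect is the crude pooled difference.
So P(outcome | do(Variant F)) is just the pooled rate for Variant F: 192/640 = 0.300.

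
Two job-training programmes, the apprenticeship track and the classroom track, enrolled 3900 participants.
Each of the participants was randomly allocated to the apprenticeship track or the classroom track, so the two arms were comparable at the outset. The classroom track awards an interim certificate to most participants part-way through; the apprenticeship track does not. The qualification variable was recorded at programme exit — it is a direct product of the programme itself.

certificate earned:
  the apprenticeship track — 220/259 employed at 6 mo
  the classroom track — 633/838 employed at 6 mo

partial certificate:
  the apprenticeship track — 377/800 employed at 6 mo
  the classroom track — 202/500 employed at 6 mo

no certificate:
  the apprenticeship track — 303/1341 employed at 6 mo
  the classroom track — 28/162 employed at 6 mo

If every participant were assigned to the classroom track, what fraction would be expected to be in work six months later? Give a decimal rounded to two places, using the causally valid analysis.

0.58

Qualification attained during the programme is recorded after the programme and is itself shifted by it — it sits on the causal path from programme to outcome. Conditioning on a mediator would strip out part of the effect we want; the pooled comparison gives the total causal effect.
So P(outcome | do(the classroom track)) is just the pooled rate for the classroom track: 863/1500 = 0.575.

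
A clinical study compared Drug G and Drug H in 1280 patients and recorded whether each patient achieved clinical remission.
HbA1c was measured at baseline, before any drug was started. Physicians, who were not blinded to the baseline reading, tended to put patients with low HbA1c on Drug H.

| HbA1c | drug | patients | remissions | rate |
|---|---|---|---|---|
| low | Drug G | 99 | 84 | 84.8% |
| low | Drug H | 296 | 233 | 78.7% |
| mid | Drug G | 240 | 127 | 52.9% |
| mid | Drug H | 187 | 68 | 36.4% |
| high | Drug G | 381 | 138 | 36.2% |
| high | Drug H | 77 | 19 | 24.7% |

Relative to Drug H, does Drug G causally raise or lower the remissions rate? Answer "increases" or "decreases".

Drug G is higher inside every HbA1c stratum but Drug H is higher in aggregate. Whether to stratify depends on how HbA1c relates to the drug.
Here HbA1c is a common cause — it drives both which drug a case falls under and the outcome. The crude comparison mixes populations; the stratum-specific rates are the causally relevant ones.
Within each level — low: 84.8% vs 78.7%; mid: 52.9% vs 36.4%; high: 36.2% vs 24.7% — Drug G is higher every time.

increases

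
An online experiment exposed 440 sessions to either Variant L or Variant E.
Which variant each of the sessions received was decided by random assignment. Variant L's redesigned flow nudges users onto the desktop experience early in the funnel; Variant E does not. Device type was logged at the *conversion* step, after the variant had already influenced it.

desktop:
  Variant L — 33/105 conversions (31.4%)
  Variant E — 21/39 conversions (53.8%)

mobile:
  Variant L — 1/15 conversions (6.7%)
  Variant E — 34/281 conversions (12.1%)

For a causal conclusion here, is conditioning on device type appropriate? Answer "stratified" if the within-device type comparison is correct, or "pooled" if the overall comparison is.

Device type lies on the pathway variant → device type → outcome, so adjusting for it blocks the indirect effect. For the total causal effect of variant, use the unadjusted pooled rates.
Pooled: Variant L 28.3% vs Variant E 17.2%; Variant L is higher overall.

pooled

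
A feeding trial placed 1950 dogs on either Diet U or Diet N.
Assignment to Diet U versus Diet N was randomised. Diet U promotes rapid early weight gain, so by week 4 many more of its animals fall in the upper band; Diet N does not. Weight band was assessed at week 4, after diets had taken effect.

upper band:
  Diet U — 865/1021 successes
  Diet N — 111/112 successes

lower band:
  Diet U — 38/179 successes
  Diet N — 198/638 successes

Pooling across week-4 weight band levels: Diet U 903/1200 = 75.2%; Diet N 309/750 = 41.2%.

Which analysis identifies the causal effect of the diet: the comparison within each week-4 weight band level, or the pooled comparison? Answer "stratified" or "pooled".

Diet N is higher inside every week-4 weight band stratum but Diet U is higher in aggregate. Whether to stratify depends on how week-4 weight band relates to the diet.
Week-4 weight band here is a post-treatment variable shaped by the diet; conditioning on it would introduce bias rather than remove it. The overall comparison is the causal one.
Pooled: Diet U 75.2% vs Diet N 41.2%; Diet U is higher overall.

pooled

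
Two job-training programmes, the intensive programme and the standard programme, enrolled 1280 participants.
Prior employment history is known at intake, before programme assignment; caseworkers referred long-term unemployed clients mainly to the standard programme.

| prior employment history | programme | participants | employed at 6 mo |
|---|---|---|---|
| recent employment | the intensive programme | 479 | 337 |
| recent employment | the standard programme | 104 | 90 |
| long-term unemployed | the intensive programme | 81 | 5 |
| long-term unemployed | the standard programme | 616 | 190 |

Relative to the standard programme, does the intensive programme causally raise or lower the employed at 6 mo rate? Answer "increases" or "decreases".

decreases

The prior employment history-specific comparison favours the standard programme throughout, but the pooled figures favour the intensive programme. The question is whether to condition on prior employment history.
Prior employment history satisfies the back-door criterion: it is not a descendant of the programme, and it blocks the spurious path from programme to outcome. Adjusting for it (i.e., using the within-prior employment history rates) gives the causal effect.
Within each level — recent employment: 70.4% vs 86.5%; long-term unemployed: 6.2% vs 30.8% — the standard programme is higher every time.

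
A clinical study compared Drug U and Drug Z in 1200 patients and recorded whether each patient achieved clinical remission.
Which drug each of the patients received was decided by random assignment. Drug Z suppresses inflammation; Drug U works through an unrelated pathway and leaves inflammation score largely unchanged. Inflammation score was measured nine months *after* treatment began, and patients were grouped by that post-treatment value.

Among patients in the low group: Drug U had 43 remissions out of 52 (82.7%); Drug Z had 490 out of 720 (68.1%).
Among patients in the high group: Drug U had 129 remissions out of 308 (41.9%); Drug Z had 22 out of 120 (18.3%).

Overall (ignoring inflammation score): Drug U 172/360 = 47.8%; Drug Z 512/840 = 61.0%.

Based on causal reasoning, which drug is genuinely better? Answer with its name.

Drug Z

The inflammation score-specific comparison favours Drug U throughout, but the pooled figures favour Drug Z. The question is whether to condition on inflammation score.
Inflammation score here is a post-treatment variable shaped by the drug; conditioning on it would introduce bias rather than remove it. The overall comparison is the causal one.
Pooled: Drug U 47.8% vs Drug Z 61.0%; Drug Z is higher overall.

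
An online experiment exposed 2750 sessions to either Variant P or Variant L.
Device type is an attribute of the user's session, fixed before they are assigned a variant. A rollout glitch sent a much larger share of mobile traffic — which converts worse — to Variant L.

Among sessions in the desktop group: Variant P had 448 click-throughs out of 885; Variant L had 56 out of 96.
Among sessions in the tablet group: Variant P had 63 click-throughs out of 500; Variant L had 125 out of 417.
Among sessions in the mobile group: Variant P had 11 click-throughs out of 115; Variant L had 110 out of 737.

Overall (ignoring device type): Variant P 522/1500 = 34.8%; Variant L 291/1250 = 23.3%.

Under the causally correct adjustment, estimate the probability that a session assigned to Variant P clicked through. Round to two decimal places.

Here device type is a common cause — it drives both which variant a case falls under and the outcome. The crude comparison mixes populations; the stratum-specific rates are the causally relevant ones.
Standardising Variant P to the population device type mix: 0.357·448/885 + 0.333·63/500 + 0.310·11/115 = 0.252.

0.25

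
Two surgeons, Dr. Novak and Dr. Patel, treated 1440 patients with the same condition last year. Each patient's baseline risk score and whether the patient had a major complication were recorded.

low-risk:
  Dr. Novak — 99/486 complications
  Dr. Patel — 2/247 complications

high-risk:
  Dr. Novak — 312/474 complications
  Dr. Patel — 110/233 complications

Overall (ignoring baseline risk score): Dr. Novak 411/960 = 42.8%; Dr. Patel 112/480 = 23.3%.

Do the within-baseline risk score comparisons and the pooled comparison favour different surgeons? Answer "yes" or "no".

no

Within each baseline risk score level (low-risk 20.4% vs 0.8%; high-risk 65.8% vs 47.2%), Dr. Patel has the lower rate every time. Pooled: 42.8% vs 23.3% — Dr. Patel has the lower rate overall. They agree.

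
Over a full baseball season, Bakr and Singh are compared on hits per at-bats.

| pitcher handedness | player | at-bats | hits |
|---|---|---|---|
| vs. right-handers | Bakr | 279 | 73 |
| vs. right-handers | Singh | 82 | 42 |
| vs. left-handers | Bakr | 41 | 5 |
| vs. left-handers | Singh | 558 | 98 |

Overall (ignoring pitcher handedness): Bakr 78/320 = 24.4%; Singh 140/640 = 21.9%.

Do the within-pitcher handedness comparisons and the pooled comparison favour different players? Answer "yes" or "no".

yes

Within each pitcher handedness level (vs. right-handers 26.2% vs 51.2%; vs. left-handers 12.2% vs 17.6%), Singh has the higher rate every time. Pooled: 24.4% vs 21.9% — Bakr has the higher rate overall. The two comparisons disagree.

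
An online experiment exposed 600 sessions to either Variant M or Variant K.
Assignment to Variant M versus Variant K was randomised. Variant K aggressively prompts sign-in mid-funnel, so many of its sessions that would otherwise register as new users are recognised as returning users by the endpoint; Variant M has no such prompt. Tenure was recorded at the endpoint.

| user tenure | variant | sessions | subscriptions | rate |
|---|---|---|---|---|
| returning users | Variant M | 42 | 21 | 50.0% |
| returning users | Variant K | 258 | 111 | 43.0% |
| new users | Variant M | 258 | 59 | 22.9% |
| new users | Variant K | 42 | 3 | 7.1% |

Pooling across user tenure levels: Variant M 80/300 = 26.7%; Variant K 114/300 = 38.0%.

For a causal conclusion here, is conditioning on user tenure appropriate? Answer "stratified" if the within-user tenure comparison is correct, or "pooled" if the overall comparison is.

pooled

User tenure here is a post-treatment variable shaped by the variant; conditioning on it would introduce bias rather than remove it. The overall comparison is the causal one.
Pooled: Variant M 26.7% vs Variant K 38.0%; Variant K is higher overall.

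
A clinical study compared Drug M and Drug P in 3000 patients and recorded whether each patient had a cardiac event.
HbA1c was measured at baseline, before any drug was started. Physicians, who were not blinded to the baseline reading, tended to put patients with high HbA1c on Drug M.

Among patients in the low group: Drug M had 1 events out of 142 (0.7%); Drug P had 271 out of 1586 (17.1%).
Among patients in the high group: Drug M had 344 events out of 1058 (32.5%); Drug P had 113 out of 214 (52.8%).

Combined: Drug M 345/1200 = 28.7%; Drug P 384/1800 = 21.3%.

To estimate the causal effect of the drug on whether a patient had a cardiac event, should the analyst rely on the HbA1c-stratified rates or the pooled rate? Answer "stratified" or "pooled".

stratified

The HbA1c-specific comparison favours Drug M throughout, but the pooled figures favour Drug P. The question is whether to condition on HbA1c.
Since HbA1c is a pre-existing factor (not a product of the drug) and it affects the outcome on its own, it is a confounder. The stratified rates, not the pooled rate, identify the causal effect.
Within each level — low: 0.7% vs 17.1%; high: 32.5% vs 52.8% — Drug M is lower every time.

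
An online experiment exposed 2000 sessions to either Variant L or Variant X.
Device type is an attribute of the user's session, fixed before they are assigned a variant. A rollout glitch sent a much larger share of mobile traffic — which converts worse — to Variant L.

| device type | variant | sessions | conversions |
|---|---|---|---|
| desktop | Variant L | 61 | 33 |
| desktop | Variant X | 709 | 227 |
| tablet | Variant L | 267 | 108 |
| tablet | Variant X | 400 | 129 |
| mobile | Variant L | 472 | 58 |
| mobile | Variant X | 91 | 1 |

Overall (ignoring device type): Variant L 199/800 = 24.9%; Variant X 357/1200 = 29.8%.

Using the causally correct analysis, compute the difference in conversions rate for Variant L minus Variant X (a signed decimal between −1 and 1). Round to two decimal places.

The device type-specific comparison favours Variant L throughout, but the pooled figures favour Variant X. The question is whether to condition on device type.
Here device type is a common cause — it drives both which variant a case falls under and the outcome. The crude comparison mixes populations; the stratum-specific rates are the causally relevant ones.
Adjusting over the population distribution of device type: 0.385·(0.541−0.320) + 0.334·(0.404−0.323) + 0.281·(0.123−0.011) = +0.144.

+0.14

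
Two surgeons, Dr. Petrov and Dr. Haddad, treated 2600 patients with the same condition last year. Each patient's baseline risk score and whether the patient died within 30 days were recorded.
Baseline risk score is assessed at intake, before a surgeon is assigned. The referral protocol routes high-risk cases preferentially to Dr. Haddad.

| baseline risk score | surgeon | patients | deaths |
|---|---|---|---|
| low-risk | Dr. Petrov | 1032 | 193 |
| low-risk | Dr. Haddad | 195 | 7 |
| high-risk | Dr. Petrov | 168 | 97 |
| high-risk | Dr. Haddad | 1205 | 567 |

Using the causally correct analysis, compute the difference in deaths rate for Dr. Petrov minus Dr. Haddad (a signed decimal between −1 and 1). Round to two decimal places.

The baseline risk score-specific comparison favours Dr. Haddad throughout, but the pooled figures favour Dr. Petrov. The question is whether to condition on baseline risk score.
Nothing the surgeon does changes baseline risk score; the imbalance is an allocation artefact. With baseline risk score also predicting the outcome, the pooled figure is confounded, and the within-stratum comparison is the causal one.
Adjusting over the population distribution of baseline risk score: 0.472·(0.187−0.036) + 0.528·(0.577−0.471) = +0.128.

+0.13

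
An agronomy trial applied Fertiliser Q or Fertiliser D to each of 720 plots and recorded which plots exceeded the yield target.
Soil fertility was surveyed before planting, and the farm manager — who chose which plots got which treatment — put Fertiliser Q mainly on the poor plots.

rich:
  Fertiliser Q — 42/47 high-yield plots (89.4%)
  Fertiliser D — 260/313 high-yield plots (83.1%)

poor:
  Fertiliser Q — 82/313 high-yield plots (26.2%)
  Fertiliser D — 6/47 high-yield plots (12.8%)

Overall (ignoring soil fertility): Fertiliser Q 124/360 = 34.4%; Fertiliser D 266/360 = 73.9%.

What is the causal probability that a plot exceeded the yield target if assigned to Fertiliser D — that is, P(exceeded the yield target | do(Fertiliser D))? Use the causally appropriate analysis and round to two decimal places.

The imbalance in soil fertility arose from how plots were allocated, not from anything the fertiliser did; and soil fertility independently affects the outcome. The pooled gap is confounded — condition on soil fertility.
Standardising Fertiliser D to the population soil fertility mix: 0.500·260/313 + 0.500·6/47 = 0.479.

0.48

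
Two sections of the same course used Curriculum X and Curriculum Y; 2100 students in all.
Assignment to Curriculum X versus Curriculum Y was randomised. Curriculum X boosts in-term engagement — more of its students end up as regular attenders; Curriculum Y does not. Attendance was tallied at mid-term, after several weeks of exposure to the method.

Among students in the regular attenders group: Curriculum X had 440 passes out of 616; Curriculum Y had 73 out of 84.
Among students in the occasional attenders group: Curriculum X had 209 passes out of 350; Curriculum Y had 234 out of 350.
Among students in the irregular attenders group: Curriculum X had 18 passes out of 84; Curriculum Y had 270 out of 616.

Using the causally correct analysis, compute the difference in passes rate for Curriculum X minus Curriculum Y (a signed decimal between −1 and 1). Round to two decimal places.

+0.09

Stratifying would compare teaching methods among students the teaching methods themselves sorted into mid-term attendance groups — a form of selection on an intermediate. The unconditioned pooled rates give the total causal effect.
The causal difference is the pooled difference: 0.635 − 0.550 = +0.086.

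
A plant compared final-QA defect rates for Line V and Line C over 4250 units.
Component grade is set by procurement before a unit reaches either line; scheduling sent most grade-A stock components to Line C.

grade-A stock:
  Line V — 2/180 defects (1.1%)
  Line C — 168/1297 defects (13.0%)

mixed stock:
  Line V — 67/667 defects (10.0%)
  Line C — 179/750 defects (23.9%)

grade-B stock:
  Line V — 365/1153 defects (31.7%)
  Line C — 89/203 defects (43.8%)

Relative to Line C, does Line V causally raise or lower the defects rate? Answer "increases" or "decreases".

decreases

The component grade-specific comparison favours Line V throughout, but the pooled figures favour Line C. The question is whether to condition on component grade.
Component grade satisfies the back-door criterion: it is not a descendant of the line, and it blocks the spurious path from line to outcome. Adjusting for it (i.e., using the within-component grade rates) gives the causal effect.
Within each level — grade-A stock: 1.1% vs 13.0%; mixed stock: 10.0% vs 23.9%; grade-B stock: 31.7% vs 43.8% — Line V is lower every time.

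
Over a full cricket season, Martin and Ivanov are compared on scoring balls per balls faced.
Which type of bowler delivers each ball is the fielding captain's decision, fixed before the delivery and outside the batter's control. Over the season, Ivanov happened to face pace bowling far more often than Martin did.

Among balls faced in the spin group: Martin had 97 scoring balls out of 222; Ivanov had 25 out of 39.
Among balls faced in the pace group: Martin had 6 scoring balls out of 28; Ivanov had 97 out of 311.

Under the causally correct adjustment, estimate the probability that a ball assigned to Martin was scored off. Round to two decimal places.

0.31

The imbalance in bowling type arose from how balls faced were allocated, not from anything the player did; and bowling type independently affects the outcome. The pooled gap is confounded — condition on bowling type.
Standardising Martin to the population bowling type mix: 0.435·97/222 + 0.565·6/28 = 0.311.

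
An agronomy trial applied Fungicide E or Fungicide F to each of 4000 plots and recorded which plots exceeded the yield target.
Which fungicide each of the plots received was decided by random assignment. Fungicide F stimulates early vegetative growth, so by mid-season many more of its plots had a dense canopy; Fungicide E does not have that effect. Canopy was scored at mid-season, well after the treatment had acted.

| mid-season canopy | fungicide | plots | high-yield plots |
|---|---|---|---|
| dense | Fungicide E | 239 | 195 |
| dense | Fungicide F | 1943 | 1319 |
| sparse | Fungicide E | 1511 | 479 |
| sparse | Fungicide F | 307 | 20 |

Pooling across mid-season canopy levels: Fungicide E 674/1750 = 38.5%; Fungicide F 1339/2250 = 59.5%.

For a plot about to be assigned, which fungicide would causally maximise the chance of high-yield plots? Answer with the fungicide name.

Fungicide F

Mid-season canopy is downstream of the fungicide. One should not condition on a consequence of treatment, so the overall rates are the right comparison.
Pooled: Fungicide E 38.5% vs Fungicide F 59.5%; Fungicide F is higher overall.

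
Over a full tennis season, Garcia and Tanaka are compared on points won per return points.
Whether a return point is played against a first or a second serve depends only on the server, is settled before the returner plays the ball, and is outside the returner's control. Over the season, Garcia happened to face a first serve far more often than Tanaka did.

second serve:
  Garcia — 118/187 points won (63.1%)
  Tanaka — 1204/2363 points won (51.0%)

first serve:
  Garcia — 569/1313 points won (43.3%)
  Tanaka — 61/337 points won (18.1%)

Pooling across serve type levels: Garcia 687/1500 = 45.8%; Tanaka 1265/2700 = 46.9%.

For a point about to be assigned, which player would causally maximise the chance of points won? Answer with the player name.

The imbalance in serve type arose from how return points were allocated, not from anything the player did; and serve type independently affects the outcome. The pooled gap is confounded — condition on serve type.
Within each level — second serve: 63.1% vs 51.0%; first serve: 43.3% vs 18.1% — Garcia is higher every time.

Garcia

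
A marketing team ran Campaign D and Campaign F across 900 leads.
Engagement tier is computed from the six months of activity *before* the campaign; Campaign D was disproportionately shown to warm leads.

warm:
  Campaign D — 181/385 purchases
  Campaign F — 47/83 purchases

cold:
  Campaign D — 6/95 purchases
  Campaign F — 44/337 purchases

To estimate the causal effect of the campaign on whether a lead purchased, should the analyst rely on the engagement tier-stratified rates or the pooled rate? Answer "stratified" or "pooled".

Engagement tier satisfies the back-door criterion: it is not a descendant of the campaign, and it blocks the spurious path from campaign to outcome. Adjusting for it (i.e., using the within-engagement tier rates) gives the causal effect.
Within each level — warm: 47.0% vs 56.6%; cold: 6.3% vs 13.1% — Campaign F is higher every time.

stratified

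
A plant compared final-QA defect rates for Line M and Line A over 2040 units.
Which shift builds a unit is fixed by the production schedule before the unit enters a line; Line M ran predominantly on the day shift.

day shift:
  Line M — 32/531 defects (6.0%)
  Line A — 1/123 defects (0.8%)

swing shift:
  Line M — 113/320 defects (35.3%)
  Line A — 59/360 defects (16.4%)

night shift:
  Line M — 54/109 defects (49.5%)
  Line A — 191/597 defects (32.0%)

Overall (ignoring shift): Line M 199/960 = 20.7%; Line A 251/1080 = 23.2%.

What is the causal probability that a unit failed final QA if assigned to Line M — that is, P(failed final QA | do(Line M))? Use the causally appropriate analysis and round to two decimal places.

0.31

Line A is lower inside every shift stratum but Line M is lower in aggregate. Whether to stratify depends on how shift relates to the line.
Shift is set before the line has any effect — it is not caused by the line — and it independently drives the outcome. That makes it a confounder, so the causal comparison is within shift levels.
Standardising Line M to the population shift mix: 0.321·32/531 + 0.333·113/320 + 0.346·54/109 = 0.308.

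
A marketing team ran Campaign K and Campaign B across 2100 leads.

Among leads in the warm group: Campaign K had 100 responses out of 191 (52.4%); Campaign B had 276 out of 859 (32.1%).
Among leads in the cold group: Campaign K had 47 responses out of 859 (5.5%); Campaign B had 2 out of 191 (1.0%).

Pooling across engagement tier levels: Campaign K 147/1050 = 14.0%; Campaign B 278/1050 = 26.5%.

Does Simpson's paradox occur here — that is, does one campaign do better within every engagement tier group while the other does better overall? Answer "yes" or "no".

Within each engagement tier level (warm 52.4% vs 32.1%; cold 5.5% vs 1.0%), Campaign K has the higher rate every time. Pooled: 14.0% vs 26.5% — Campaign B has the higher rate overall. The two comparisons disagree.

yes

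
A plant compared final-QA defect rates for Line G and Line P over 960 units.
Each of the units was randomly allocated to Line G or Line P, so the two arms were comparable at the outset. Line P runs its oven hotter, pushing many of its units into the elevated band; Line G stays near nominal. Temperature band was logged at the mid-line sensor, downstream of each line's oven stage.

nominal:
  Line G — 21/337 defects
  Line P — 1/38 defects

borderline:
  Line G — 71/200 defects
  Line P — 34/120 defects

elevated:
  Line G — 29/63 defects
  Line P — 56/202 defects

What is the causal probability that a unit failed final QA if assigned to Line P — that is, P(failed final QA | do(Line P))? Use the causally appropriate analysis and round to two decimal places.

The in-process temperature band-specific comparison favours Line P throughout, but the pooled figures favour Line G. The question is whether to condition on in-process temperature band.
The distribution of in-process temperature band is itself part of what the line does — it is an intermediate outcome. Holding it fixed would remove that part of the effect; the total effect is the pooled difference.
So P(outcome | do(Line P)) is just the pooled rate for Line P: 91/360 = 0.253.

0.25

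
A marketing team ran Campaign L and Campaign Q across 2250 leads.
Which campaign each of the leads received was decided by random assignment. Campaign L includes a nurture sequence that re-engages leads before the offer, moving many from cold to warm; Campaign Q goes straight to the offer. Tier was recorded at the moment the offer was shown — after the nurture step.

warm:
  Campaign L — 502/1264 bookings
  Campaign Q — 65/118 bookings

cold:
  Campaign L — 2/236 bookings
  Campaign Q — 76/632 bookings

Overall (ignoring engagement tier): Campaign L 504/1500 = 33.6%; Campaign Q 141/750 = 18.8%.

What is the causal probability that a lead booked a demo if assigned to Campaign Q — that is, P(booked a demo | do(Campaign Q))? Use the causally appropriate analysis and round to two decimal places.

Campaign Q is higher inside every engagement tier stratum but Campaign L is higher in aggregate. Whether to stratify depends on how engagement tier relates to the campaign.
The distribution of engagement tier is itself part of what the campaign does — it is an intermediate outcome. Holding it fixed would remove that part of the effect; the total effect is the pooled difference.
So P(outcome | do(Campaign Q)) is just the pooled rate for Campaign Q: 141/750 = 0.188.

0.19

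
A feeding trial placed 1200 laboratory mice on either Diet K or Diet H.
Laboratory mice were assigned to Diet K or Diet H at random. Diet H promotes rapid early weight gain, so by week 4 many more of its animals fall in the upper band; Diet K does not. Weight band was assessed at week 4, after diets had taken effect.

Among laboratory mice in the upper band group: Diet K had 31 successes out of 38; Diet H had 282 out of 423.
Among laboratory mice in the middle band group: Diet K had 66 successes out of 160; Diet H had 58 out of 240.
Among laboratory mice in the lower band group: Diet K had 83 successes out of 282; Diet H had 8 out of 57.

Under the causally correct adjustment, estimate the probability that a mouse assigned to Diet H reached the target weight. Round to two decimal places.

0.48

Stratifying would compare diets among laboratory mice the diets themselves sorted into week-4 weight band groups — a form of selection on an intermediate. The unconditioned pooled rates give the total causal effect.
So P(outcome | do(Diet H)) is just the pooled rate for Diet H: 348/720 = 0.483.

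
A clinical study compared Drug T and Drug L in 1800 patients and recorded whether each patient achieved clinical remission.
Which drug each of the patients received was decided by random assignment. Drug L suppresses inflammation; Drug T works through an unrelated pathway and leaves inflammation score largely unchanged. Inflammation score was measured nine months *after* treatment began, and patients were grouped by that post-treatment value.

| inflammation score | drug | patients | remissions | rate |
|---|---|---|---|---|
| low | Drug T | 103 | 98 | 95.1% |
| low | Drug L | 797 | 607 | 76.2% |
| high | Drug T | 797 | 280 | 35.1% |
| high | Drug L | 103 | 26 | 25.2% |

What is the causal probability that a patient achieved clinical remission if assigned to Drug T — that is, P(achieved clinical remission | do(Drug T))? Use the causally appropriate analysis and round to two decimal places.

0.42

Stratifying would compare drugs among patients the drugs themselves sorted into inflammation score groups — a form of selection on an intermediate. The unconditioned pooled rates give the total causal effect.
So P(outcome | do(Drug T)) is just the pooled rate for Drug T: 378/900 = 0.420.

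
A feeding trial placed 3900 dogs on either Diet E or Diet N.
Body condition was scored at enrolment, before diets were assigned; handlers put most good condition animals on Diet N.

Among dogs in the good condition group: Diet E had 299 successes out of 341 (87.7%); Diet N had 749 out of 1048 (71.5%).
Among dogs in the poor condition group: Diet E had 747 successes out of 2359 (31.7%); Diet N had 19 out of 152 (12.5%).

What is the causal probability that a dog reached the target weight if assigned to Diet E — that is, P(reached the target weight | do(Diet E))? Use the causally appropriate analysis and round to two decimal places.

Nothing the diet does changes starting body condition; the imbalance is an allocation artefact. With starting body condition also predicting the outcome, the pooled figure is confounded, and the within-stratum comparison is the causal one.
Standardising Diet E to the population starting body condition mix: 0.356·299/341 + 0.644·747/2359 = 0.516.

0.52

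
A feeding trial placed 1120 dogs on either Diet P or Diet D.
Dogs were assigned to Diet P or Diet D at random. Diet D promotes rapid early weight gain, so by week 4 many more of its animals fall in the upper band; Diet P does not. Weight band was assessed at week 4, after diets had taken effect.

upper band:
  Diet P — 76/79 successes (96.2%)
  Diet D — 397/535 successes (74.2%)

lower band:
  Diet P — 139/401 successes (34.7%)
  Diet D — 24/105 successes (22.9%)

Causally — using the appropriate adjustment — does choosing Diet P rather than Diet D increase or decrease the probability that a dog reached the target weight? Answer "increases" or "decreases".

Diet P is higher inside every week-4 weight band stratum but Diet D is higher in aggregate. Whether to stratify depends on how week-4 weight band relates to the diet.
Stratifying would compare diets among dogs the diets themselves sorted into week-4 weight band groups — a form of selection on an intermediate. The unconditioned pooled rates give the total causal effect.
Pooled: Diet P 44.8% vs Diet D 65.8%; Diet D is higher overall.

decreases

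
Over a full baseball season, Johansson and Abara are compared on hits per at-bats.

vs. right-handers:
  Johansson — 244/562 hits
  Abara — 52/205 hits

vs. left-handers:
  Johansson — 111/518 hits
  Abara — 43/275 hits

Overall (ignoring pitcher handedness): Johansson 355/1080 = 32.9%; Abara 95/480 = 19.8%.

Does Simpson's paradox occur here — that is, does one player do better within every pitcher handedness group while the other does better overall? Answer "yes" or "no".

Within each pitcher handedness level (vs. right-handers 43.4% vs 25.4%; vs. left-handers 21.4% vs 15.6%), Johansson has the higher rate every time. Pooled: 32.9% vs 19.8% — Johansson has the higher rate overall. They agree.

no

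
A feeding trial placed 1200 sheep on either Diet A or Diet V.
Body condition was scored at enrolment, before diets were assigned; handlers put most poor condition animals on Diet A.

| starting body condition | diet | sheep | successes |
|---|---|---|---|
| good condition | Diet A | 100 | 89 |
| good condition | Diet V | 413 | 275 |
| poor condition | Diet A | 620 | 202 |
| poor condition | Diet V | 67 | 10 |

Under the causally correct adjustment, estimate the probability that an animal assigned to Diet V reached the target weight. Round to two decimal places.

0.37

Within every starting body condition level Diet A has the higher rate, yet pooled Diet V does — Simpson's reversal.
Since starting body condition is a pre-existing factor (not a product of the diet) and it affects the outcome on its own, it is a confounder. The stratified rates, not the pooled rate, identify the causal effect.
Standardising Diet V to the population starting body condition mix: 0.427·275/413 + 0.573·10/67 = 0.370.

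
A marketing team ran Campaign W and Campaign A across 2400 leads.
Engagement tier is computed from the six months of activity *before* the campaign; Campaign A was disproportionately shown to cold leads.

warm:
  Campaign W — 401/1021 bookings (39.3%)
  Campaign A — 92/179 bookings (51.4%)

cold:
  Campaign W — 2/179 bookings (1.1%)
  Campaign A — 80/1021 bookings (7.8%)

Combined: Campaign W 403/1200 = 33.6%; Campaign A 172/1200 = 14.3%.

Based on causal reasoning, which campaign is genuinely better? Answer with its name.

Campaign A

Campaign A is higher inside every engagement tier stratum but Campaign W is higher in aggregate. Whether to stratify depends on how engagement tier relates to the campaign.
Engagement tier is set before the campaign has any effect — it is not caused by the campaign — and it independently drives the outcome. That makes it a confounder, so the causal comparison is within engagement tier levels.
Within each level — warm: 39.3% vs 51.4%; cold: 1.1% vs 7.8% — Campaign A is higher every time.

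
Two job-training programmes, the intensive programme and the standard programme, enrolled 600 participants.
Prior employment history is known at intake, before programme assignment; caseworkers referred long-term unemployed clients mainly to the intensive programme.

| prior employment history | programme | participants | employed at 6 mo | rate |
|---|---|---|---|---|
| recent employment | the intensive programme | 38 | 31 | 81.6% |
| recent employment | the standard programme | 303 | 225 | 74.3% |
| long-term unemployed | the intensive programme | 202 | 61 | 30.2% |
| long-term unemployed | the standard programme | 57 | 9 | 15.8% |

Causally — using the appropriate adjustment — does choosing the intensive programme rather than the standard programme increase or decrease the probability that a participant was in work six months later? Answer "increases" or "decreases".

increases

Within every prior employment history level the intensive programme has the higher rate, yet pooled the standard programme does — Simpson's reversal.
Prior employment history is set before the programme has any effect — it is not caused by the programme — and it independently drives the outcome. That makes it a confounder, so the causal comparison is within prior employment history levels.
Within each level — recent employment: 81.6% vs 74.3%; long-term unemployed: 30.2% vs 15.8% — the intensive programme is higher every time.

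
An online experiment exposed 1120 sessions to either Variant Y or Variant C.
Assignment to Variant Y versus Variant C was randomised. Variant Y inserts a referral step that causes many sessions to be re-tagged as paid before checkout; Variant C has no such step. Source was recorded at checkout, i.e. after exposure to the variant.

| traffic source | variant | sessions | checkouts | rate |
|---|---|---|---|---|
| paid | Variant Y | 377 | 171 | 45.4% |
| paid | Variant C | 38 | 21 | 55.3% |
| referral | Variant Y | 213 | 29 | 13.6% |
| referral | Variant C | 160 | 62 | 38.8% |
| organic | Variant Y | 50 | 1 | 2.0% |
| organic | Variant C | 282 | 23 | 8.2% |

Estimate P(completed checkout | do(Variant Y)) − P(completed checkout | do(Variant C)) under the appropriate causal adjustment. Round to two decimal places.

Traffic source is recorded after the variant and is itself shifted by it — it sits on the causal path from variant to outcome. Conditioning on a mediator would strip out part of the effect we want; the pooled comparison gives the total causal effect.
The causal difference is the pooled difference: 0.314 − 0.221 = +0.093.

+0.09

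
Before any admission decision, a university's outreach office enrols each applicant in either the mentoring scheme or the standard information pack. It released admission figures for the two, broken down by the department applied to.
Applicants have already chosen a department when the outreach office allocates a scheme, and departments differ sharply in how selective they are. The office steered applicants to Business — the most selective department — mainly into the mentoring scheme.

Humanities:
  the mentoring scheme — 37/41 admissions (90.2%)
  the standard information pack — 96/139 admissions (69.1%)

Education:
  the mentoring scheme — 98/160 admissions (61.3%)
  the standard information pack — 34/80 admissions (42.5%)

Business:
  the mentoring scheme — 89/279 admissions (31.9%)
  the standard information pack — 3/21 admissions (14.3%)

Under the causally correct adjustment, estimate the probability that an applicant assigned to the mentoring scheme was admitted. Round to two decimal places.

The stratified and pooled comparisons disagree (the mentoring scheme wins within each department; the standard information pack wins overall), so the answer turns on the causal role of department.
Department satisfies the back-door criterion: it is not a descendant of the outreach scheme, and it blocks the spurious path from outreach scheme to outcome. Adjusting for it (i.e., using the within-department rates) gives the causal effect.
Standardising the mentoring scheme to the population department mix: 0.250·37/41 + 0.333·98/160 + 0.417·89/279 = 0.563.

0.56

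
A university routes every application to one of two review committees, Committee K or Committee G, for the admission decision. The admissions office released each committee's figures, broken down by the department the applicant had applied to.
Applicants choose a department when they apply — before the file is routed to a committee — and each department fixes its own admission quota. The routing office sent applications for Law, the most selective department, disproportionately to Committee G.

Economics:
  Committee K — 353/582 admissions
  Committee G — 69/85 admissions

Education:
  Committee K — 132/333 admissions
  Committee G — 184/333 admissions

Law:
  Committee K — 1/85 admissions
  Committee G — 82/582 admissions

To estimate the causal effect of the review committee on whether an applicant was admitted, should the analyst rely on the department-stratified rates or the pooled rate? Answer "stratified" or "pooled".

The department-specific comparison favours Committee G throughout, but the pooled figures favour Committee K. The question is whether to condition on department.
Department satisfies the back-door criterion: it is not a descendant of the review committee, and it blocks the spurious path from review committee to outcome. Adjusting for it (i.e., using the within-department rates) gives the causal effect.
Within each level — Economics: 60.7% vs 81.2%; Education: 39.6% vs 55.3%; Law: 1.2% vs 14.1% — Committee G is higher every time.

stratified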